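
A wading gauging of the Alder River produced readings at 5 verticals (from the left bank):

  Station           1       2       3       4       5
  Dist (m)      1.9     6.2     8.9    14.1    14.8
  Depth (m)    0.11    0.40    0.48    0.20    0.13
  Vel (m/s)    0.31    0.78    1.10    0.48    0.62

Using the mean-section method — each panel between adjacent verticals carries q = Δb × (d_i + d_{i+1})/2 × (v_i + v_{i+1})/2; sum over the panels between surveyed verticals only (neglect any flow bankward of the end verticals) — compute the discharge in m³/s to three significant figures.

3.17 m³/s

Panel 1-2: Δb = 4.3 m, d̄ = (0.11+0.40)/2 = 0.255, v̄ = (0.31+0.78)/2 = 0.545 → q = 4.3×0.255×0.545 = 0.5976 m³/s
Panel 2-3: Δb = 2.7 m, d̄ = (0.40+0.48)/2 = 0.44, v̄ = (0.78+1.10)/2 = 0.94 → q = 2.7×0.44×0.94 = 1.117 m³/s
Panel 3-4: Δb = 5.2 m, d̄ = (0.48+0.20)/2 = 0.34, v̄ = (1.10+0.48)/2 = 0.79 → q = 5.2×0.34×0.79 = 1.397 m³/s
Panel 4-5: Δb = 0.7 m, d̄ = (0.20+0.13)/2 = 0.165, v̄ = (0.48+0.62)/2 = 0.55 → q = 0.7×0.165×0.55 = 0.06353 m³/s
Q = Σ q = 3.175 m³/s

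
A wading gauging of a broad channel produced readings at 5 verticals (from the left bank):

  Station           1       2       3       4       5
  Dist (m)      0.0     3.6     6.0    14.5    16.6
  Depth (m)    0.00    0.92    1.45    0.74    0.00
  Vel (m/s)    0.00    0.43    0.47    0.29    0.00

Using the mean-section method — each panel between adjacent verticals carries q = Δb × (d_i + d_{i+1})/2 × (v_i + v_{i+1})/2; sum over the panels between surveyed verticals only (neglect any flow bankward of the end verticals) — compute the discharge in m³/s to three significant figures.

5.29 m³/s

Panel 1-2: Δb = 3.6 m, d̄ = (0.00+0.92)/2 = 0.46, v̄ = (0.00+0.43)/2 = 0.215 → q = 3.6×0.46×0.215 = 0.3560 m³/s
Panel 2-3: Δb = 2.4 m, d̄ = (0.92+1.45)/2 = 1.185, v̄ = (0.43+0.47)/2 = 0.45 → q = 2.4×1.185×0.45 = 1.280 m³/s
Panel 3-4: Δb = 8.5 m, d̄ = (1.45+0.74)/2 = 1.095, v̄ = (0.47+0.29)/2 = 0.38 → q = 8.5×1.095×0.38 = 3.537 m³/s
Panel 4-5: Δb = 2.1 m, d̄ = (0.74+0.00)/2 = 0.37, v̄ = (0.29+0.00)/2 = 0.145 → q = 2.1×0.37×0.145 = 0.1127 m³/s
Q = Σ q = 5.285 m³/s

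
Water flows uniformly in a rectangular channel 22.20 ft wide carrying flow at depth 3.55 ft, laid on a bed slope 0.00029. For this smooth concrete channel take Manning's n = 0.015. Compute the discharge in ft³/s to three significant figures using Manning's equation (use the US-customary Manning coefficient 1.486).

257 ft³/s

A = b·y = 22.20 × 3.55 = 78.81 ft²
P = b + 2y = 22.20 + 2×3.55 = 29.30 ft
R = A/P = 78.81/29.30 = 2.690 ft
Q = (1.486/n)·A·R^(2/3)·S^(1/2) = (1.486/0.015) × 78.81 × 2.690^(2/3) × 0.00029^(1/2) = 257.1 ft³/s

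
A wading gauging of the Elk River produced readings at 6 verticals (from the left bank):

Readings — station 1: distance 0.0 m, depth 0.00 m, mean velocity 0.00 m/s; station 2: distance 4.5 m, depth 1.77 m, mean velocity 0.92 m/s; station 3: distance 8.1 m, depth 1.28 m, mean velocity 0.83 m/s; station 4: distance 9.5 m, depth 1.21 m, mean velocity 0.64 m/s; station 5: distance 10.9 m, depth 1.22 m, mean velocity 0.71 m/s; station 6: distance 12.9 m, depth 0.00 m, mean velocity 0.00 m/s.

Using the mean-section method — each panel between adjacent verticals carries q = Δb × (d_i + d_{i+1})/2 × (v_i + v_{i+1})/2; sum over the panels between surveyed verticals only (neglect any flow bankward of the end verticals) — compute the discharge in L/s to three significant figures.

Panel 1-2: Δb = 4.5 m, d̄ = (0.00+1.77)/2 = 0.885, v̄ = (0.00+0.92)/2 = 0.46 → q = 4.5×0.885×0.46 = 1.832 m³/s
Panel 2-3: Δb = 3.6 m, d̄ = (1.77+1.28)/2 = 1.525, v̄ = (0.92+0.83)/2 = 0.875 → q = 3.6×1.525×0.875 = 4.804 m³/s
Panel 3-4: Δb = 1.4 m, d̄ = (1.28+1.21)/2 = 1.245, v̄ = (0.83+0.64)/2 = 0.735 → q = 1.4×1.245×0.735 = 1.281 m³/s
Panel 4-5: Δb = 1.4 m, d̄ = (1.21+1.22)/2 = 1.215, v̄ = (0.64+0.71)/2 = 0.675 → q = 1.4×1.215×0.675 = 1.148 m³/s
Panel 5-6: Δb = 2 m, d̄ = (1.22+0.00)/2 = 0.61, v̄ = (0.71+0.00)/2 = 0.355 → q = 2×0.61×0.355 = 0.4331 m³/s
Q = Σ q = 9.498 m³/s
= 9.498 × 1000 = 9498 L/s

9500 L/s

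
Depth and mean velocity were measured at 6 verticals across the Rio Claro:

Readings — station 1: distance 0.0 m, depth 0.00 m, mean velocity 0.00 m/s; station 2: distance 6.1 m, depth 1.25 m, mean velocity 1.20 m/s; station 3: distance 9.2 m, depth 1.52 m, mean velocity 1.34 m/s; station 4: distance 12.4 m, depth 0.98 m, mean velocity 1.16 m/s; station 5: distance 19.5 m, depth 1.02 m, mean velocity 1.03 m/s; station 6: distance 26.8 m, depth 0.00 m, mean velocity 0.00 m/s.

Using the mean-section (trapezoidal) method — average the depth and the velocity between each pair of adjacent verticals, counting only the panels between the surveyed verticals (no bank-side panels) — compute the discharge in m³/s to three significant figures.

Panel 1-2: Δb = 6.1 m, d̄ = (0.00+1.25)/2 = 0.625, v̄ = (0.00+1.20)/2 = 0.6 → q = 6.1×0.625×0.6 = 2.288 m³/s
Panel 2-3: Δb = 3.1 m, d̄ = (1.25+1.52)/2 = 1.385, v̄ = (1.20+1.34)/2 = 1.27 → q = 3.1×1.385×1.27 = 5.453 m³/s
Panel 3-4: Δb = 3.2 m, d̄ = (1.52+0.98)/2 = 1.25, v̄ = (1.34+1.16)/2 = 1.25 → q = 3.2×1.25×1.25 = 5.000 m³/s
Panel 4-5: Δb = 7.1 m, d̄ = (0.98+1.02)/2 = 1, v̄ = (1.16+1.03)/2 = 1.095 → q = 7.1×1×1.095 = 7.775 m³/s
Panel 5-6: Δb = 7.3 m, d̄ = (1.02+0.00)/2 = 0.51, v̄ = (1.03+0.00)/2 = 0.515 → q = 7.3×0.51×0.515 = 1.917 m³/s
Q = Σ q = 22.43 m³/s

22.4 m³/s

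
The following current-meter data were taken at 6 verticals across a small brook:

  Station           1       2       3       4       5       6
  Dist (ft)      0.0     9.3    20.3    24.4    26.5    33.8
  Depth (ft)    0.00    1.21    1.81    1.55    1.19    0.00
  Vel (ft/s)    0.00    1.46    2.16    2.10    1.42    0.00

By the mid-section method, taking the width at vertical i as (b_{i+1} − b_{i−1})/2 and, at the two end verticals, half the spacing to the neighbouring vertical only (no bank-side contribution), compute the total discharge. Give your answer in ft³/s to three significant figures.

w_2 = (20.3 − 0.0)/2 = 10.15 ft; q_2 = 1.46 × 1.21 × 10.15 = 17.93 ft³/s
w_3 = (24.4 − 9.3)/2 = 7.55 ft; q_3 = 2.16 × 1.81 × 7.55 = 29.52 ft³/s
w_4 = (26.5 − 20.3)/2 = 3.1 ft; q_4 = 2.10 × 1.55 × 3.1 = 10.09 ft³/s
w_5 = (33.8 − 24.4)/2 = 4.7 ft; q_5 = 1.42 × 1.19 × 4.7 = 7.942 ft³/s
Stations 1, 6 contribute zero (depth or velocity is 0).
Q = Σ qᵢ = 65.48 ft³/s

65.5 ft³/s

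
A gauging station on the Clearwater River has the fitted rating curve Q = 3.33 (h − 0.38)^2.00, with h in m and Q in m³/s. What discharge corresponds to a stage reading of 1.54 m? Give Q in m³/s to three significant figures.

Q = 3.33 × (1.54 − 0.38)^2.00 = 3.33 × 1.16^2.00 = 4.481 m³/s

4.48 m³/s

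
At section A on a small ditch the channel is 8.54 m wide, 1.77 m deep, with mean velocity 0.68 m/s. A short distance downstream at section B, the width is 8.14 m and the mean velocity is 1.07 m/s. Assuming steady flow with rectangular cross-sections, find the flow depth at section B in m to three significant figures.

1.18 m

Q = A₁V₁ = (8.54×1.77) × 0.68 = 10.28 m³/s
d₂ = Q/(b₂ V₂) = 10.28/(8.14×1.07) = 1.180 m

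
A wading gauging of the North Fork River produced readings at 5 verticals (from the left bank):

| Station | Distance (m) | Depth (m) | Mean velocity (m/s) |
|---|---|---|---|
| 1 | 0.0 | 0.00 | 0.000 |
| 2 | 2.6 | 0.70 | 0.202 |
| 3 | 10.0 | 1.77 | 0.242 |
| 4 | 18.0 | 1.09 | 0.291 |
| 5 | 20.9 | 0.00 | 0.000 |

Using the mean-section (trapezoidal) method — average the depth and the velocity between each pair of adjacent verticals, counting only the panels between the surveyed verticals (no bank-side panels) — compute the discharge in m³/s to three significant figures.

Panel 1-2: Δb = 2.6 m, d̄ = (0.00+0.70)/2 = 0.35, v̄ = (0.000+0.202)/2 = 0.101 → q = 2.6×0.35×0.101 = 0.09191 m³/s
Panel 2-3: Δb = 7.4 m, d̄ = (0.70+1.77)/2 = 1.235, v̄ = (0.202+0.242)/2 = 0.222 → q = 7.4×1.235×0.222 = 2.029 m³/s
Panel 3-4: Δb = 8 m, d̄ = (1.77+1.09)/2 = 1.43, v̄ = (0.242+0.291)/2 = 0.2665 → q = 8×1.43×0.2665 = 3.049 m³/s
Panel 4-5: Δb = 2.9 m, d̄ = (1.09+0.00)/2 = 0.545, v̄ = (0.291+0.000)/2 = 0.1455 → q = 2.9×0.545×0.1455 = 0.2300 m³/s
Q = Σ q = 5.399 m³/s

5.40 m³/s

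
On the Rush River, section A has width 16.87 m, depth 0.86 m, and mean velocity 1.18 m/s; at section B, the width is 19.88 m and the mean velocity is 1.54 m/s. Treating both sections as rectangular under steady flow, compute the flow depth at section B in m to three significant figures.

Q = A₁V₁ = (16.87×0.86) × 1.18 = 17.12 m³/s
d₂ = Q/(b₂ V₂) = 17.12/(19.88×1.54) = 0.5592 m

0.559 m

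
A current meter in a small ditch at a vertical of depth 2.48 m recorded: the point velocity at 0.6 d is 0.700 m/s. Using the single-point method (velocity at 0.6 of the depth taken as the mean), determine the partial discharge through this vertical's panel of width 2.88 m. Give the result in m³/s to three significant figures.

5.00 m³/s

v̄ = v₀.₆ = 0.700 m/s
q = v̄ × d × w = 0.7000 × 2.48 × 2.88 = 5.000 m³/s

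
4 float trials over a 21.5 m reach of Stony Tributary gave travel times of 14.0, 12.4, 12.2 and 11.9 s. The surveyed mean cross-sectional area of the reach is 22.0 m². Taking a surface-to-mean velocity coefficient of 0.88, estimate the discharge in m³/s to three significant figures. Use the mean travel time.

t̄ = (14.0 + 12.4 + 12.2 + 11.9) / 4 = 12.625 s
v_surface = L / t̄ = 21.5 / 12.625 = 1.703 m/s
v_mean = 0.88 × 1.703 = 1.499 m/s
Q = A × v_mean = 22.0 × 1.499 = 32.97 m³/s

33.0 m³/s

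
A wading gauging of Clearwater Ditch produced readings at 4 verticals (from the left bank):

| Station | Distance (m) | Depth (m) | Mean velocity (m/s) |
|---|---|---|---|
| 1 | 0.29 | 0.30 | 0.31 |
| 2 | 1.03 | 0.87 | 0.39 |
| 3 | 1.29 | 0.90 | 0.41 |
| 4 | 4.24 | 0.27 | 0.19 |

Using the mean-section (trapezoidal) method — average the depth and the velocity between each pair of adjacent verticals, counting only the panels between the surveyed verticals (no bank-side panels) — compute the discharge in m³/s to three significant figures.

Panel 1-2: Δb = 0.74 m, d̄ = (0.30+0.87)/2 = 0.585, v̄ = (0.31+0.39)/2 = 0.35 → q = 0.74×0.585×0.35 = 0.1515 m³/s
Panel 2-3: Δb = 0.26 m, d̄ = (0.87+0.90)/2 = 0.885, v̄ = (0.39+0.41)/2 = 0.4 → q = 0.26×0.885×0.4 = 0.09204 m³/s
Panel 3-4: Δb = 2.95 m, d̄ = (0.90+0.27)/2 = 0.585, v̄ = (0.41+0.19)/2 = 0.3 → q = 2.95×0.585×0.3 = 0.5177 m³/s
Q = Σ q = 0.7613 m³/s

0.761 m³/s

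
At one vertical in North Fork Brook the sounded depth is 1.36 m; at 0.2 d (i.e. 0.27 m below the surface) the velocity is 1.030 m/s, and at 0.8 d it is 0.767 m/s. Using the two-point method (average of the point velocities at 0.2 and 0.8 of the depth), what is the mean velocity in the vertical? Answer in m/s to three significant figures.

v̄ = (1.030 + 0.767) / 2 = 0.8985 m/s

0.899 m/s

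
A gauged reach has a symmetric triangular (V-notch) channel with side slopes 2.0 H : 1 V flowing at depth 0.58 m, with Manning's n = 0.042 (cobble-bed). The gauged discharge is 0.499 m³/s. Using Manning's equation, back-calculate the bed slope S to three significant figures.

0.00587

A = z·y² = 2.0×0.58² = 0.6728 m²
P = 2y√(1+z²) = 2×0.58×√(1+2.0²) = 2.594 m
R = A/P = 0.6728/2.594 = 0.2594 m
S = (Q·n / (1·A·R^(2/3)))² = (0.499×0.042 / (1×0.6728×0.4067))² = 0.005866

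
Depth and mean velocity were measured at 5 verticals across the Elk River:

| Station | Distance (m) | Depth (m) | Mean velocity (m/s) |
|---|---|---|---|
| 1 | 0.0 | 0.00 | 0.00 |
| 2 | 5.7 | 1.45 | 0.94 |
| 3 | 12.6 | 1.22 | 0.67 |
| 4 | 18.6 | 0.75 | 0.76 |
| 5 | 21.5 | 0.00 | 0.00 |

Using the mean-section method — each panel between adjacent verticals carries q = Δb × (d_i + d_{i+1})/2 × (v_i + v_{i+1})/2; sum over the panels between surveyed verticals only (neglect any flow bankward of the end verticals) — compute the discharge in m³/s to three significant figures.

Panel 1-2: Δb = 5.7 m, d̄ = (0.00+1.45)/2 = 0.725, v̄ = (0.00+0.94)/2 = 0.47 → q = 5.7×0.725×0.47 = 1.942 m³/s
Panel 2-3: Δb = 6.9 m, d̄ = (1.45+1.22)/2 = 1.335, v̄ = (0.94+0.67)/2 = 0.805 → q = 6.9×1.335×0.805 = 7.415 m³/s
Panel 3-4: Δb = 6 m, d̄ = (1.22+0.75)/2 = 0.985, v̄ = (0.67+0.76)/2 = 0.715 → q = 6×0.985×0.715 = 4.226 m³/s
Panel 4-5: Δb = 2.9 m, d̄ = (0.75+0.00)/2 = 0.375, v̄ = (0.76+0.00)/2 = 0.38 → q = 2.9×0.375×0.38 = 0.4133 m³/s
Q = Σ q = 14.00 m³/s

14.0 m³/s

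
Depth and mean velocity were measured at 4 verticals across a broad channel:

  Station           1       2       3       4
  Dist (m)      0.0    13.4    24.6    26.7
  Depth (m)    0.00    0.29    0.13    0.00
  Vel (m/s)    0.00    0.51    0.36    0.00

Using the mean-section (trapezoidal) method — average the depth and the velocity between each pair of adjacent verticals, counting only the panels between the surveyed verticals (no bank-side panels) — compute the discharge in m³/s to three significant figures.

1.54 m³/s

Panel 1-2: Δb = 13.4 m, d̄ = (0.00+0.29)/2 = 0.145, v̄ = (0.00+0.51)/2 = 0.255 → q = 13.4×0.145×0.255 = 0.4955 m³/s
Panel 2-3: Δb = 11.2 m, d̄ = (0.29+0.13)/2 = 0.21, v̄ = (0.51+0.36)/2 = 0.435 → q = 11.2×0.21×0.435 = 1.023 m³/s
Panel 3-4: Δb = 2.1 m, d̄ = (0.13+0.00)/2 = 0.065, v̄ = (0.36+0.00)/2 = 0.18 → q = 2.1×0.065×0.18 = 0.02457 m³/s
Q = Σ q = 1.543 m³/s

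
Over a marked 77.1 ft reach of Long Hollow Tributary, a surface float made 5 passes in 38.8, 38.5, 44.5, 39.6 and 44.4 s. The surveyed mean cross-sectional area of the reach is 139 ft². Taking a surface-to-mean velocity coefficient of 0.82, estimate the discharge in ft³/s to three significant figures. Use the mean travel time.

t̄ = (38.8 + 38.5 + 44.5 + 39.6 + 44.4) / 5 = 41.16 s
v_surface = L / t̄ = 77.1 / 41.16 = 1.873 ft/s
v_mean = 0.82 × 1.873 = 1.536 ft/s
Q = A × v_mean = 139 × 1.536 = 213.5 ft³/s

214 ft³/s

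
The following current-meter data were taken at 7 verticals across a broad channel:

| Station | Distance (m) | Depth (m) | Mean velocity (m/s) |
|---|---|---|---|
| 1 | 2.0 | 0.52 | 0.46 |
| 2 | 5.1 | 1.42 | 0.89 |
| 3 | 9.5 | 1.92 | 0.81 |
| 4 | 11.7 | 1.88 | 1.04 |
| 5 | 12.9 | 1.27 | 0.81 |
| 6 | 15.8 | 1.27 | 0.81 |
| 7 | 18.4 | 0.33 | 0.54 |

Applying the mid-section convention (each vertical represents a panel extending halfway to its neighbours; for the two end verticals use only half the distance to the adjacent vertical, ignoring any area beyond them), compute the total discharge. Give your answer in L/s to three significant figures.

w_1 = (5.1 − 2.0)/2 = 1.55 m; q_1 = 0.46 × 0.52 × 1.55 = 0.3708 m³/s
w_2 = (9.5 − 2.0)/2 = 3.75 m; q_2 = 0.89 × 1.42 × 3.75 = 4.739 m³/s
w_3 = (11.7 − 5.1)/2 = 3.3 m; q_3 = 0.81 × 1.92 × 3.3 = 5.132 m³/s
w_4 = (12.9 − 9.5)/2 = 1.7 m; q_4 = 1.04 × 1.88 × 1.7 = 3.324 m³/s
w_5 = (15.8 − 11.7)/2 = 2.05 m; q_5 = 0.81 × 1.27 × 2.05 = 2.109 m³/s
w_6 = (18.4 − 12.9)/2 = 2.75 m; q_6 = 0.81 × 1.27 × 2.75 = 2.829 m³/s
w_7 = (18.4 − 15.8)/2 = 1.3 m; q_7 = 0.54 × 0.33 × 1.3 = 0.2317 m³/s
Q = Σ qᵢ = 18.74 m³/s
= 18.74 × 1000 = 18740 L/s

18700 L/s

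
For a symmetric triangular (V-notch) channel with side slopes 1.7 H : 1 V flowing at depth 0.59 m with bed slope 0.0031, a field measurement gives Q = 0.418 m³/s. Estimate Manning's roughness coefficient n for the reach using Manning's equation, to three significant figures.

A = z·y² = 1.7×0.59² = 0.5918 m²
P = 2y√(1+z²) = 2×0.59×√(1+1.7²) = 2.327 m
R = A/P = 0.5918/2.327 = 0.2543 m
n = (1/Q)·A·R^(2/3)·S^(1/2) = (1/0.418) × 0.5918 × 0.4014 × 0.05568 = 0.03164

0.0316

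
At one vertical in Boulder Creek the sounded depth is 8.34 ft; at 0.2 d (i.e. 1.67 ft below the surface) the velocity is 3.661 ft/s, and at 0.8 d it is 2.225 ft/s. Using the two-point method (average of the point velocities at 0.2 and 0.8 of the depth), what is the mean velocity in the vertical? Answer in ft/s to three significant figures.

2.94 ft/s

v̄ = (3.661 + 2.225) / 2 = 2.943 ft/s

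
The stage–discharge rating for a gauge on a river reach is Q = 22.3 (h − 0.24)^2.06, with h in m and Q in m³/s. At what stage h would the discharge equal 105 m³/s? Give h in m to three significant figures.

2.36 m

h − h₀ = (Q/C)^(1/b) = (105/22.3)^(1/2.06) = 2.121 m
h = 0.24 + 2.121 = 2.361 m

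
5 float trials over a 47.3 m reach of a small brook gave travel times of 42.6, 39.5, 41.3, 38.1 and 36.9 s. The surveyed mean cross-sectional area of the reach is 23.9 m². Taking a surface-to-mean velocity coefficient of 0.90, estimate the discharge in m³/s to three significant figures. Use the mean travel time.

25.6 m³/s

t̄ = (42.6 + 39.5 + 41.3 + 38.1 + 36.9) / 5 = 39.68 s
v_surface = L / t̄ = 47.3 / 39.68 = 1.192 m/s
v_mean = 0.90 × 1.192 = 1.073 m/s
Q = A × v_mean = 23.9 × 1.073 = 25.64 m³/s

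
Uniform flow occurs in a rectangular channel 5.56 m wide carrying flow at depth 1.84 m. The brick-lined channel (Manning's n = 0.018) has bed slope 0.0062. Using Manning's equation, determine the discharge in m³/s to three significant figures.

47.9 m³/s

A = b·y = 5.56 × 1.84 = 10.23 m²
P = b + 2y = 5.56 + 2×1.84 = 9.240 m
R = A/P = 10.23/9.240 = 1.107 m
Q = (1/n)·A·R^(2/3)·S^(1/2) = (1/0.018) × 10.23 × 1.107^(2/3) × 0.0062^(1/2) = 47.90 m³/s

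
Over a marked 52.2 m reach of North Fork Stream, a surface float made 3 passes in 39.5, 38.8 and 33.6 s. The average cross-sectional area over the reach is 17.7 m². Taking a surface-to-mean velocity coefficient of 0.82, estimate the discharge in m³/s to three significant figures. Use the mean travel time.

20.3 m³/s

t̄ = (39.5 + 38.8 + 33.6) / 3 = 37.3 s
v_surface = L / t̄ = 52.2 / 37.3 = 1.399 m/s
v_mean = 0.82 × 1.399 = 1.148 m/s
Q = A × v_mean = 17.7 × 1.148 = 20.31 m³/s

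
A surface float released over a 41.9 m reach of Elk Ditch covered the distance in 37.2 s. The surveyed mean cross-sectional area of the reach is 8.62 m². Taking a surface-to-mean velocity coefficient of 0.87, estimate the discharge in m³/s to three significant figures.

v_surface = L / t̄ = 41.9 / 37.2 = 1.126 m/s
v_mean = 0.87 × 1.126 = 0.9799 m/s
Q = A × v_mean = 8.62 × 0.9799 = 8.447 m³/s

8.45 m³/s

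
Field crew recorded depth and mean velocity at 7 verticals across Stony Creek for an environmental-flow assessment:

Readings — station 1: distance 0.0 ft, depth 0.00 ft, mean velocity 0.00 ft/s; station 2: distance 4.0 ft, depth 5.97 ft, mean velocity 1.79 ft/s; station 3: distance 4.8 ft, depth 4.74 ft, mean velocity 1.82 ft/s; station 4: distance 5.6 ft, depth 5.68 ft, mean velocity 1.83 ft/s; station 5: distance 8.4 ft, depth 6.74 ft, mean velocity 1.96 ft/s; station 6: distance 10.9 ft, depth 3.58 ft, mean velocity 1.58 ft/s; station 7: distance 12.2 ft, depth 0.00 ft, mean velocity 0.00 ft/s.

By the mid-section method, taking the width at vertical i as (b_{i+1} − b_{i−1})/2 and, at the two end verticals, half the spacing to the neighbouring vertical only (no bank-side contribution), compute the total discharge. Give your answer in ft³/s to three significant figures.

w_2 = (4.8 − 0.0)/2 = 2.4 ft; q_2 = 1.79 × 5.97 × 2.4 = 25.65 ft³/s
w_3 = (5.6 − 4.0)/2 = 0.8 ft; q_3 = 1.82 × 4.74 × 0.8 = 6.901 ft³/s
w_4 = (8.4 − 4.8)/2 = 1.8 ft; q_4 = 1.83 × 5.68 × 1.8 = 18.71 ft³/s
w_5 = (10.9 − 5.6)/2 = 2.65 ft; q_5 = 1.96 × 6.74 × 2.65 = 35.01 ft³/s
w_6 = (12.2 − 8.4)/2 = 1.9 ft; q_6 = 1.58 × 3.58 × 1.9 = 10.75 ft³/s
Stations 1, 7 contribute zero (depth or velocity is 0).
Q = Σ qᵢ = 97.01 ft³/s

97.0 ft³/s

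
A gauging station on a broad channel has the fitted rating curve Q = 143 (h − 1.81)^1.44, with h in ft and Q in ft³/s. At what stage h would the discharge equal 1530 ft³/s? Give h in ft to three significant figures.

h − h₀ = (Q/C)^(1/b) = (1530/143)^(1/1.44) = 5.186 ft
h = 1.81 + 5.186 = 6.996 ft

7.00 ft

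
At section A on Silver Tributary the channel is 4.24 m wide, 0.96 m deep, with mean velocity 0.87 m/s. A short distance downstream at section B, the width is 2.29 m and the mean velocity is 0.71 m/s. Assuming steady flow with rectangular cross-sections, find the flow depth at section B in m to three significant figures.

2.18 m

Q = A₁V₁ = (4.24×0.96) × 0.87 = 3.541 m³/s
d₂ = Q/(b₂ V₂) = 3.541/(2.29×0.71) = 2.178 m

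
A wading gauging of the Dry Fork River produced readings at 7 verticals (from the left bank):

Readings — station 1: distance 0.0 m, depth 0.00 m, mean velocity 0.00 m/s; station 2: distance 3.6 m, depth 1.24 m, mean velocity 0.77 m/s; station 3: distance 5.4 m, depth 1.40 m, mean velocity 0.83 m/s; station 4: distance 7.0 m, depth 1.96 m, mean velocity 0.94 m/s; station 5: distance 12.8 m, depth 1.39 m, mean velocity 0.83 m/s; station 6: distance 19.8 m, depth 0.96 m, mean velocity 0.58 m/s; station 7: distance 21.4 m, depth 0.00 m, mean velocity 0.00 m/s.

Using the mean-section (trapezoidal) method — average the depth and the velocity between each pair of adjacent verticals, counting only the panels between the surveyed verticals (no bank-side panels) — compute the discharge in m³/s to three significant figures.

19.8 m³/s

Panel 1-2: Δb = 3.6 m, d̄ = (0.00+1.24)/2 = 0.62, v̄ = (0.00+0.77)/2 = 0.385 → q = 3.6×0.62×0.385 = 0.8593 m³/s
Panel 2-3: Δb = 1.8 m, d̄ = (1.24+1.40)/2 = 1.32, v̄ = (0.77+0.83)/2 = 0.8 → q = 1.8×1.32×0.8 = 1.901 m³/s
Panel 3-4: Δb = 1.6 m, d̄ = (1.40+1.96)/2 = 1.68, v̄ = (0.83+0.94)/2 = 0.885 → q = 1.6×1.68×0.885 = 2.379 m³/s
Panel 4-5: Δb = 5.8 m, d̄ = (1.96+1.39)/2 = 1.675, v̄ = (0.94+0.83)/2 = 0.885 → q = 5.8×1.675×0.885 = 8.598 m³/s
Panel 5-6: Δb = 7 m, d̄ = (1.39+0.96)/2 = 1.175, v̄ = (0.83+0.58)/2 = 0.705 → q = 7×1.175×0.705 = 5.799 m³/s
Panel 6-7: Δb = 1.6 m, d̄ = (0.96+0.00)/2 = 0.48, v̄ = (0.58+0.00)/2 = 0.29 → q = 1.6×0.48×0.29 = 0.2227 m³/s
Q = Σ q = 19.76 m³/s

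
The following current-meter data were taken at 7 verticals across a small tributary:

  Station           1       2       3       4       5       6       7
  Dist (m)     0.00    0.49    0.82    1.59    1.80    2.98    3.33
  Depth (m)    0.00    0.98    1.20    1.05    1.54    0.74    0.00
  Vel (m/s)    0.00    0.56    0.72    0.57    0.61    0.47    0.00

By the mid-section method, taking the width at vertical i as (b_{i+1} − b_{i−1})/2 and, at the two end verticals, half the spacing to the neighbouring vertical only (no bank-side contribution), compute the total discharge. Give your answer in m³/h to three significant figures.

6880 m³/h

w_2 = (0.82 − 0.00)/2 = 0.41 m; q_2 = 0.56 × 0.98 × 0.41 = 0.2250 m³/s
w_3 = (1.59 − 0.49)/2 = 0.55 m; q_3 = 0.72 × 1.20 × 0.55 = 0.4752 m³/s
w_4 = (1.80 − 0.82)/2 = 0.49 m; q_4 = 0.57 × 1.05 × 0.49 = 0.2933 m³/s
w_5 = (2.98 − 1.59)/2 = 0.695 m; q_5 = 0.61 × 1.54 × 0.695 = 0.6529 m³/s
w_6 = (3.33 − 1.80)/2 = 0.765 m; q_6 = 0.47 × 0.74 × 0.765 = 0.2661 m³/s
Stations 1, 7 contribute zero (depth or velocity is 0).
Q = Σ qᵢ = 1.912 m³/s
= 1.912 × 3600 = 6885 m³/h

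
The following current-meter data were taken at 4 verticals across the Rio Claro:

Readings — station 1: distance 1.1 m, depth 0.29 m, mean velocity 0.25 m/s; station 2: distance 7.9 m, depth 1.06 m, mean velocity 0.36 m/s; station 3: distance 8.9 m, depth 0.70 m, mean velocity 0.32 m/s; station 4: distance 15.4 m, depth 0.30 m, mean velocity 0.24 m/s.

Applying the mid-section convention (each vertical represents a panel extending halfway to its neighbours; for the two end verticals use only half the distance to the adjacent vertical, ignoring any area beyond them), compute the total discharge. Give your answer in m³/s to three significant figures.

w_1 = (7.9 − 1.1)/2 = 3.4 m; q_1 = 0.25 × 0.29 × 3.4 = 0.2465 m³/s
w_2 = (8.9 − 1.1)/2 = 3.9 m; q_2 = 0.36 × 1.06 × 3.9 = 1.488 m³/s
w_3 = (15.4 − 7.9)/2 = 3.75 m; q_3 = 0.32 × 0.70 × 3.75 = 0.8400 m³/s
w_4 = (15.4 − 8.9)/2 = 3.25 m; q_4 = 0.24 × 0.30 × 3.25 = 0.2340 m³/s
Q = Σ qᵢ = 2.809 m³/s

2.81 m³/s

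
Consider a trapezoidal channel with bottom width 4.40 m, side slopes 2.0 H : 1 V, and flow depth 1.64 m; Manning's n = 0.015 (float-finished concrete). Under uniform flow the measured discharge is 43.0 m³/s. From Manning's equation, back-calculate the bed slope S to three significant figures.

A = (b + z·y)·y = (4.40 + 2.0×1.64)×1.64 = 12.60 m²
P = b + 2y√(1+z²) = 4.40 + 2×1.64×√(1+2.0²) = 11.73 m
R = A/P = 12.60/11.73 = 1.073 m
S = (Q·n / (1·A·R^(2/3)))² = (43.0×0.015 / (1×12.60×1.048))² = 0.002386

0.00239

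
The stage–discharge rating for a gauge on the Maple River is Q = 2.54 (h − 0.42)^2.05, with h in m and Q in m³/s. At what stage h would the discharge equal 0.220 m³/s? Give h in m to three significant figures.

0.723 m

h − h₀ = (Q/C)^(1/b) = (0.220/2.54)^(1/2.05) = 0.3032 m
h = 0.42 + 0.3032 = 0.7232 m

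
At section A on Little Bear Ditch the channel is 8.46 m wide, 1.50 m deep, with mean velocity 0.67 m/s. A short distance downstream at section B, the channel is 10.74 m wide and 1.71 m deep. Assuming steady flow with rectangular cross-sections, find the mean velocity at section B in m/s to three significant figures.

0.463 m/s

Q = A₁V₁ = (8.46×1.50) × 0.67 = 8.502 m³/s
A₂ = 10.74 × 1.71 = 18.37 m²
V₂ = Q/A₂ = 8.502/18.37 = 0.4630 m/s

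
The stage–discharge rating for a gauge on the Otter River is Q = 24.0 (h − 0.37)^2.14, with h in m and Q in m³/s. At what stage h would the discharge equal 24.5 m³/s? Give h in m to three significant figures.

h − h₀ = (Q/C)^(1/b) = (24.5/24.0)^(1/2.14) = 1.010 m
h = 0.37 + 1.010 = 1.380 m

1.38 m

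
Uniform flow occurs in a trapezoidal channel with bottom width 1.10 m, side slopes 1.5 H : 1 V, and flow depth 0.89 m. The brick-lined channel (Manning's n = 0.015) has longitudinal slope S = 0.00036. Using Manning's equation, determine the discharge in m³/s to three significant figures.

1.73 m³/s

A = (b + z·y)·y = (1.10 + 1.5×0.89)×0.89 = 2.167 m²
P = b + 2y√(1+z²) = 1.10 + 2×0.89×√(1+1.5²) = 4.309 m
R = A/P = 2.167/4.309 = 0.5029 m
Q = (1/n)·A·R^(2/3)·S^(1/2) = (1/0.015) × 2.167 × 0.5029^(2/3) × 0.00036^(1/2) = 1.734 m³/s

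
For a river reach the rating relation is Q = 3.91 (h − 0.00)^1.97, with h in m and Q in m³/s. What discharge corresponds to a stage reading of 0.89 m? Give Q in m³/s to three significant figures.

3.11 m³/s

Q = 3.91 × (0.89 − 0.00)^1.97 = 3.91 × 0.89^1.97 = 3.108 m³/s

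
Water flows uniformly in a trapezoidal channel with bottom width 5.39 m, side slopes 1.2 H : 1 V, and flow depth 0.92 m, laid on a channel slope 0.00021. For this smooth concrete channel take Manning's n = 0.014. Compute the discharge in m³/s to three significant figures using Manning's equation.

A = (b + z·y)·y = (5.39 + 1.2×0.92)×0.92 = 5.974 m²
P = b + 2y√(1+z²) = 5.39 + 2×0.92×√(1+1.2²) = 8.264 m
R = A/P = 5.974/8.264 = 0.7229 m
Q = (1/n)·A·R^(2/3)·S^(1/2) = (1/0.014) × 5.974 × 0.7229^(2/3) × 0.00021^(1/2) = 4.981 m³/s

4.98 m³/s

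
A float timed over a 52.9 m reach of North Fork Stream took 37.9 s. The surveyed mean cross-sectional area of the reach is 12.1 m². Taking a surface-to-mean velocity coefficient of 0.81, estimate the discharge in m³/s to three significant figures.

13.7 m³/s

v_surface = L / t̄ = 52.9 / 37.9 = 1.396 m/s
v_mean = 0.81 × 1.396 = 1.131 m/s
Q = A × v_mean = 12.1 × 1.131 = 13.68 m³/s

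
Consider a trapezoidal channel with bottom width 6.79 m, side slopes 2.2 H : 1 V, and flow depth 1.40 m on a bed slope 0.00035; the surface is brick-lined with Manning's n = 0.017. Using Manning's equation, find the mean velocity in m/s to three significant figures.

A = (b + z·y)·y = (6.79 + 2.2×1.40)×1.40 = 13.82 m²
P = b + 2y√(1+z²) = 6.79 + 2×1.40×√(1+2.2²) = 13.56 m
R = A/P = 13.82/13.56 = 1.019 m
Q = (1/n)·A·R^(2/3)·S^(1/2) = (1/0.017) × 13.82 × 1.019^(2/3) × 0.00035^(1/2) = 15.40 m³/s
V = Q/A = 15.40/13.82 = 1.115 m/s

1.11 m/s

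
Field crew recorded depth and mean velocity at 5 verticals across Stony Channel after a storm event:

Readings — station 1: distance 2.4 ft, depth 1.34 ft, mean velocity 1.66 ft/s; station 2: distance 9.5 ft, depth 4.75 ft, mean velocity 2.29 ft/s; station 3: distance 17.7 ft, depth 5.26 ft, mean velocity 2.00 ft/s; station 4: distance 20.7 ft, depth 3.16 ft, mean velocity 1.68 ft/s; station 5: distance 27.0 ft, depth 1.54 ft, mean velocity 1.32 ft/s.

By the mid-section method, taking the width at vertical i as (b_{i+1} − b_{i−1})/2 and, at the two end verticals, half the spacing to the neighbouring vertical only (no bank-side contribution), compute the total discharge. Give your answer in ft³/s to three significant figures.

w_1 = (9.5 − 2.4)/2 = 3.55 ft; q_1 = 1.66 × 1.34 × 3.55 = 7.897 ft³/s
w_2 = (17.7 − 2.4)/2 = 7.65 ft; q_2 = 2.29 × 4.75 × 7.65 = 83.21 ft³/s
w_3 = (20.7 − 9.5)/2 = 5.6 ft; q_3 = 2.00 × 5.26 × 5.6 = 58.91 ft³/s
w_4 = (27.0 − 17.7)/2 = 4.65 ft; q_4 = 1.68 × 3.16 × 4.65 = 24.69 ft³/s
w_5 = (27.0 − 20.7)/2 = 3.15 ft; q_5 = 1.32 × 1.54 × 3.15 = 6.403 ft³/s
Q = Σ qᵢ = 181.1 ft³/s

181 ft³/s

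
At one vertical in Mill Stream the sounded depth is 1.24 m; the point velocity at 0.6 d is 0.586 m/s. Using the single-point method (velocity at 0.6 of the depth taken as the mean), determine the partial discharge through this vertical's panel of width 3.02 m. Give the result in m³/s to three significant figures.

v̄ = v₀.₆ = 0.586 m/s
q = v̄ × d × w = 0.5860 × 1.24 × 3.02 = 2.194 m³/s

2.19 m³/s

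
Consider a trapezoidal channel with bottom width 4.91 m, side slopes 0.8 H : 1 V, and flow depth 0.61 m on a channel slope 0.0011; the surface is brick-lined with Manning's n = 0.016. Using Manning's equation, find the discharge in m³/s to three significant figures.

A = (b + z·y)·y = (4.91 + 0.8×0.61)×0.61 = 3.293 m²
P = b + 2y√(1+z²) = 4.91 + 2×0.61×√(1+0.8²) = 6.472 m
R = A/P = 3.293/6.472 = 0.5087 m
Q = (1/n)·A·R^(2/3)·S^(1/2) = (1/0.016) × 3.293 × 0.5087^(2/3) × 0.0011^(1/2) = 4.350 m³/s

4.35 m³/s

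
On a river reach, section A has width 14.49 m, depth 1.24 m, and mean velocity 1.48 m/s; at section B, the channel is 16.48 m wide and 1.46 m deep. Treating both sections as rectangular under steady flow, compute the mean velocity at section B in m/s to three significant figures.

1.11 m/s

Q = A₁V₁ = (14.49×1.24) × 1.48 = 26.59 m³/s
A₂ = 16.48 × 1.46 = 24.06 m²
V₂ = Q/A₂ = 26.59/24.06 = 1.105 m/s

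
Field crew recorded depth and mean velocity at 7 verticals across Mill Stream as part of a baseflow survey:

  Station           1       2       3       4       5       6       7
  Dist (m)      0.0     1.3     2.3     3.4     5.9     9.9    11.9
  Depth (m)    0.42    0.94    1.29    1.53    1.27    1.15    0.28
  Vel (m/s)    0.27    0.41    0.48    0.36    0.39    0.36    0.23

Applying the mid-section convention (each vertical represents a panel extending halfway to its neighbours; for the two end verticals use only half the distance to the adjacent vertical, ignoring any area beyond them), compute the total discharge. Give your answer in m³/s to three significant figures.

w_1 = (1.3 − 0.0)/2 = 0.65 m; q_1 = 0.27 × 0.42 × 0.65 = 0.07371 m³/s
w_2 = (2.3 − 0.0)/2 = 1.15 m; q_2 = 0.41 × 0.94 × 1.15 = 0.4432 m³/s
w_3 = (3.4 − 1.3)/2 = 1.05 m; q_3 = 0.48 × 1.29 × 1.05 = 0.6502 m³/s
w_4 = (5.9 − 2.3)/2 = 1.8 m; q_4 = 0.36 × 1.53 × 1.8 = 0.9914 m³/s
w_5 = (9.9 − 3.4)/2 = 3.25 m; q_5 = 0.39 × 1.27 × 3.25 = 1.610 m³/s
w_6 = (11.9 − 5.9)/2 = 3 m; q_6 = 0.36 × 1.15 × 3 = 1.242 m³/s
w_7 = (11.9 − 9.9)/2 = 1 m; q_7 = 0.23 × 0.28 × 1 = 0.06440 m³/s
Q = Σ qᵢ = 5.075 m³/s

5.07 m³/s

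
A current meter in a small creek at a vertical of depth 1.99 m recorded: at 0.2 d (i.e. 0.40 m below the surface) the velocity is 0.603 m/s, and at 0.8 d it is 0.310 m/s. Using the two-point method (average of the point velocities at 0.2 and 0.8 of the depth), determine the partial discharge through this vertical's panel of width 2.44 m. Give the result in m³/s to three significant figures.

2.22 m³/s

v̄ = (0.603 + 0.310) / 2 = 0.4565 m/s
q = v̄ × d × w = 0.4565 × 1.99 × 2.44 = 2.217 m³/s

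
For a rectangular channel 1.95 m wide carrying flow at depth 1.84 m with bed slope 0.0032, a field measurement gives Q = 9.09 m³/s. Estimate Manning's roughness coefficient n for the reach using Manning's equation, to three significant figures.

A = b·y = 1.95 × 1.84 = 3.588 m²
P = b + 2y = 1.95 + 2×1.84 = 5.630 m
R = A/P = 3.588/5.630 = 0.6373 m
n = (1/Q)·A·R^(2/3)·S^(1/2) = (1/9.09) × 3.588 × 0.7406 × 0.05657 = 0.01654

0.0165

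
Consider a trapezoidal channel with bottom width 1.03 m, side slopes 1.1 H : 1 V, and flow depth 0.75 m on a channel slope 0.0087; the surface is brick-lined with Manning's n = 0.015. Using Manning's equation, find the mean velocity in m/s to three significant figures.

3.52 m/s

A = (b + z·y)·y = (1.03 + 1.1×0.75)×0.75 = 1.391 m²
P = b + 2y√(1+z²) = 1.03 + 2×0.75×√(1+1.1²) = 3.260 m
R = A/P = 1.391/3.260 = 0.4268 m
Q = (1/n)·A·R^(2/3)·S^(1/2) = (1/0.015) × 1.391 × 0.4268^(2/3) × 0.0087^(1/2) = 4.904 m³/s
V = Q/A = 4.904/1.391 = 3.525 m/s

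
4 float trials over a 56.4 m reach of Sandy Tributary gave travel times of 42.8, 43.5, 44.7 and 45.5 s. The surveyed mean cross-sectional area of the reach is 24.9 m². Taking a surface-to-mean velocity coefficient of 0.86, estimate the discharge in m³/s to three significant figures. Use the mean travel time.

27.4 m³/s

t̄ = (42.8 + 43.5 + 44.7 + 45.5) / 4 = 44.125 s
v_surface = L / t̄ = 56.4 / 44.125 = 1.278 m/s
v_mean = 0.86 × 1.278 = 1.099 m/s
Q = A × v_mean = 24.9 × 1.099 = 27.37 m³/s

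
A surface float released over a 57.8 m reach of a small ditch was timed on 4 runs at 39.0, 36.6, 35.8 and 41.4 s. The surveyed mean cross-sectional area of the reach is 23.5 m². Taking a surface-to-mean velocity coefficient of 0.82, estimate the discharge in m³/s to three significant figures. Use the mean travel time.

29.2 m³/s

t̄ = (39.0 + 36.6 + 35.8 + 41.4) / 4 = 38.2 s
v_surface = L / t̄ = 57.8 / 38.2 = 1.513 m/s
v_mean = 0.82 × 1.513 = 1.241 m/s
Q = A × v_mean = 23.5 × 1.241 = 29.16 m³/s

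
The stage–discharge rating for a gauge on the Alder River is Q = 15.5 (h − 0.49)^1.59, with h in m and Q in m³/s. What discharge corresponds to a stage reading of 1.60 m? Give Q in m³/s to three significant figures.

18.3 m³/s

Q = 15.5 × (1.60 − 0.49)^1.59 = 15.5 × 1.11^1.59 = 18.30 m³/s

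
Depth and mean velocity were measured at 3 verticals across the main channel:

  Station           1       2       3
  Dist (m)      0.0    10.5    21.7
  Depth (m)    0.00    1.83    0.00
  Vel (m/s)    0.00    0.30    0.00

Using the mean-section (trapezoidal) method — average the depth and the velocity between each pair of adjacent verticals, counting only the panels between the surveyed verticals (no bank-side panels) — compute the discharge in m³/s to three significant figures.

Panel 1-2: Δb = 10.5 m, d̄ = (0.00+1.83)/2 = 0.915, v̄ = (0.00+0.30)/2 = 0.15 → q = 10.5×0.915×0.15 = 1.441 m³/s
Panel 2-3: Δb = 11.2 m, d̄ = (1.83+0.00)/2 = 0.915, v̄ = (0.30+0.00)/2 = 0.15 → q = 11.2×0.915×0.15 = 1.537 m³/s
Q = Σ q = 2.978 m³/s

2.98 m³/s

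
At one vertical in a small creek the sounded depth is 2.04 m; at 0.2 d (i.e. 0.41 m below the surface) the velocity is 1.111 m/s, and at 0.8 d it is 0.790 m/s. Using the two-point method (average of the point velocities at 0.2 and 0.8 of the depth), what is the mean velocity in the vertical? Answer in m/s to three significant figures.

0.951 m/s

v̄ = (1.111 + 0.790) / 2 = 0.9505 m/s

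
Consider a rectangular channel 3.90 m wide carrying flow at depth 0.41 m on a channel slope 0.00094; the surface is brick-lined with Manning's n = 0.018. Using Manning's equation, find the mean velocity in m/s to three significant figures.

A = b·y = 3.90 × 0.41 = 1.599 m²
P = b + 2y = 3.90 + 2×0.41 = 4.720 m
R = A/P = 1.599/4.720 = 0.3388 m
Q = (1/n)·A·R^(2/3)·S^(1/2) = (1/0.018) × 1.599 × 0.3388^(2/3) × 0.00094^(1/2) = 1.324 m³/s
V = Q/A = 1.324/1.599 = 0.8277 m/s

0.828 m/s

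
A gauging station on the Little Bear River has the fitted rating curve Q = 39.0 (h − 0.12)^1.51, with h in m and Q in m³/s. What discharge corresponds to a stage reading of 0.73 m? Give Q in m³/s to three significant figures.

18.5 m³/s

Q = 39.0 × (0.73 − 0.12)^1.51 = 39.0 × 0.61^1.51 = 18.49 m³/s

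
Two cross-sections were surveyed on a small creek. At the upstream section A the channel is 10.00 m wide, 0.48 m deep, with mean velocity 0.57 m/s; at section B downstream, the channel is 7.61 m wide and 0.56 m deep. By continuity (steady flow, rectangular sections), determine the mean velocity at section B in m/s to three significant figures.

0.642 m/s

Q = A₁V₁ = (10.00×0.48) × 0.57 = 2.736 m³/s
A₂ = 7.61 × 0.56 = 4.262 m²
V₂ = Q/A₂ = 2.736/4.262 = 0.6420 m/s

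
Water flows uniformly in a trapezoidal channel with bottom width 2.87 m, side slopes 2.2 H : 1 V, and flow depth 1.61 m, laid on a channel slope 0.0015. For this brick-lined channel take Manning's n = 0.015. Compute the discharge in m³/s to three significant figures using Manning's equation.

26.1 m³/s

A = (b + z·y)·y = (2.87 + 2.2×1.61)×1.61 = 10.32 m²
P = b + 2y√(1+z²) = 2.87 + 2×1.61×√(1+2.2²) = 10.65 m
R = A/P = 10.32/10.65 = 0.9692 m
Q = (1/n)·A·R^(2/3)·S^(1/2) = (1/0.015) × 10.32 × 0.9692^(2/3) × 0.0015^(1/2) = 26.10 m³/s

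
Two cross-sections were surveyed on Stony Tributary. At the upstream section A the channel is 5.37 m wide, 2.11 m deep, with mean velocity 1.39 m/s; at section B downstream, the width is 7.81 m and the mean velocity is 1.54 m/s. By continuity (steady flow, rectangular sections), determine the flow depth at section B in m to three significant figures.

1.31 m

Q = A₁V₁ = (5.37×2.11) × 1.39 = 15.75 m³/s
d₂ = Q/(b₂ V₂) = 15.75/(7.81×1.54) = 1.309 m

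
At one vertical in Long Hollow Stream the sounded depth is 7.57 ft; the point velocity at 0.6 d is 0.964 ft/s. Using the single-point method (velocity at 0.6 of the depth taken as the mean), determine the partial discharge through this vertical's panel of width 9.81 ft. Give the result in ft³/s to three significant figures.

71.6 ft³/s

v̄ = v₀.₆ = 0.964 ft/s
q = v̄ × d × w = 0.9640 × 7.57 × 9.81 = 71.59 ft³/s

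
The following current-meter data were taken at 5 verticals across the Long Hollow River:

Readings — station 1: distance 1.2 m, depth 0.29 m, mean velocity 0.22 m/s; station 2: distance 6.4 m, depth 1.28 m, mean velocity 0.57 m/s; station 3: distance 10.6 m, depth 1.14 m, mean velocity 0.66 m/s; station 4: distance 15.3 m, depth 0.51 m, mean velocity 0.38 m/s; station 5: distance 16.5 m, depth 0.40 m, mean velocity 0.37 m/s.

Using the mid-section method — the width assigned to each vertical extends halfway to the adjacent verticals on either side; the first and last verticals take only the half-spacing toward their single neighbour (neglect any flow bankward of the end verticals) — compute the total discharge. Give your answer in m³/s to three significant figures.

7.60 m³/s

w_1 = (6.4 − 1.2)/2 = 2.6 m; q_1 = 0.22 × 0.29 × 2.6 = 0.1659 m³/s
w_2 = (10.6 − 1.2)/2 = 4.7 m; q_2 = 0.57 × 1.28 × 4.7 = 3.429 m³/s
w_3 = (15.3 − 6.4)/2 = 4.45 m; q_3 = 0.66 × 1.14 × 4.45 = 3.348 m³/s
w_4 = (16.5 − 10.6)/2 = 2.95 m; q_4 = 0.38 × 0.51 × 2.95 = 0.5717 m³/s
w_5 = (16.5 − 15.3)/2 = 0.6 m; q_5 = 0.37 × 0.40 × 0.6 = 0.08880 m³/s
Q = Σ qᵢ = 7.604 m³/s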